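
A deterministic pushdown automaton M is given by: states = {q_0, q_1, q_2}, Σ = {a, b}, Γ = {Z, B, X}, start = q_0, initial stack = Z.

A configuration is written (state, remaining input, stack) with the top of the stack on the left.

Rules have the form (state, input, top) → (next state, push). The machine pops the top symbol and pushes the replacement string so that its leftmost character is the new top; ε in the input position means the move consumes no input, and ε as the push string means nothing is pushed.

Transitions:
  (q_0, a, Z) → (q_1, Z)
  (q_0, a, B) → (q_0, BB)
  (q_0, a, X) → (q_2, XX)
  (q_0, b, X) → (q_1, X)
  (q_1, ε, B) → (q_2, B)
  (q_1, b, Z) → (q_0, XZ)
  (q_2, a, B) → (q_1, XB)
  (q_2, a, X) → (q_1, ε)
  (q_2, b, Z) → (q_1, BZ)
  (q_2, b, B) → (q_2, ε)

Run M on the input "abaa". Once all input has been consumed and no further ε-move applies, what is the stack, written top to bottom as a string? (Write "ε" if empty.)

XZ

(q_0, abaa, Z)
  read a, top Z: go to q_1, push Z → (q_1, baa, Z)
  read b, top Z: go to q_0, push XZ → (q_0, aa, XZ)
  read a, top X: go to q_2, push XX → (q_2, a, XXZ)
  read a, top X: go to q_1, push ε → (q_1, ε, XZ)
All input consumed in state q_1 with stack XZ.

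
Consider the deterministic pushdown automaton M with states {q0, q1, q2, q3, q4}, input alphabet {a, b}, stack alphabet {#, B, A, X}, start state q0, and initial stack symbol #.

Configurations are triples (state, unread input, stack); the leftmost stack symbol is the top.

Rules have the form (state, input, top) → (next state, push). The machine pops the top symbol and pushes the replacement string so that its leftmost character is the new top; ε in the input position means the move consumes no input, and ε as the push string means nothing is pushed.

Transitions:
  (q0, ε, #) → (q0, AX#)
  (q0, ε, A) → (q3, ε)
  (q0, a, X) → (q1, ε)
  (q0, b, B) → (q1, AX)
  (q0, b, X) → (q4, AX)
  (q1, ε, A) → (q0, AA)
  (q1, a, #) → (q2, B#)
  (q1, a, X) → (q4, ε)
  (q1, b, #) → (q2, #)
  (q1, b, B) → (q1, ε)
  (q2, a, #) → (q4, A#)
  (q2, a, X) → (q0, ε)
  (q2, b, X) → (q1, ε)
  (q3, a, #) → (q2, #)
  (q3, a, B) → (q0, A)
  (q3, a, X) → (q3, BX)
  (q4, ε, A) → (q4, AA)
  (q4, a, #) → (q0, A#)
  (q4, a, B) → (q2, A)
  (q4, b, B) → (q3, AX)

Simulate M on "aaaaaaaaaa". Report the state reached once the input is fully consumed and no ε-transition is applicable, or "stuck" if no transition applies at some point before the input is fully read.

q3

(q0, aaaaaaaaaa, #)
  ε-move, top #: go to q0, push AX# → (q0, aaaaaaaaaa, AX#)
  ε-move, top A: go to q3, push ε → (q3, aaaaaaaaaa, X#)
  read a, top X: go to q3, push BX → (q3, aaaaaaaaa, BX#)
  read a, top B: go to q0, push A → (q0, aaaaaaaa, AX#)
  ε-move, top A: go to q3, push ε → (q3, aaaaaaaa, X#)
  read a, top X: go to q3, push BX → (q3, aaaaaaa, BX#)
  read a, top B: go to q0, push A → (q0, aaaaaa, AX#)
  ε-move, top A: go to q3, push ε → (q3, aaaaaa, X#)
  read a, top X: go to q3, push BX → (q3, aaaaa, BX#)
  read a, top B: go to q0, push A → (q0, aaaa, AX#)
  ε-move, top A: go to q3, push ε → (q3, aaaa, X#)
  read a, top X: go to q3, push BX → (q3, aaa, BX#)
  read a, top B: go to q0, push A → (q0, aa, AX#)
  ε-move, top A: go to q3, push ε → (q3, aa, X#)
  read a, top X: go to q3, push BX → (q3, a, BX#)
  read a, top B: go to q0, push A → (q0, ε, AX#)
  ε-move, top A: go to q3, push ε → (q3, ε, X#)
All input consumed; M is in state q3.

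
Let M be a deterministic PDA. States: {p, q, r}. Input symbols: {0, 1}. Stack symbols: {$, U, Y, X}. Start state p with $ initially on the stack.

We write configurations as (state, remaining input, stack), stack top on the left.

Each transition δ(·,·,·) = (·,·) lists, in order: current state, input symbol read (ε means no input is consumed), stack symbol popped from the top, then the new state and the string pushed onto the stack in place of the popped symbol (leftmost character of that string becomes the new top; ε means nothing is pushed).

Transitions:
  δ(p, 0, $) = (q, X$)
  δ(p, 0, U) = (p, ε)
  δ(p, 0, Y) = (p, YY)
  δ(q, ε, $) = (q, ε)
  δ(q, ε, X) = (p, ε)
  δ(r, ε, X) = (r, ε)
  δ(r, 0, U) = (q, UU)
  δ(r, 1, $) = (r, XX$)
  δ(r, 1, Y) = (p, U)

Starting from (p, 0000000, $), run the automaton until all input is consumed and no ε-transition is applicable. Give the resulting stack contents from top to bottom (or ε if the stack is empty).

(p, 0000000, $)
  read 0, top $: go to q, push X$ → (q, 000000, X$)
  ε-move, top X: go to p, push ε → (p, 000000, $)
  read 0, top $: go to q, push X$ → (q, 00000, X$)
  ε-move, top X: go to p, push ε → (p, 00000, $)
  read 0, top $: go to q, push X$ → (q, 0000, X$)
  ε-move, top X: go to p, push ε → (p, 0000, $)
  read 0, top $: go to q, push X$ → (q, 000, X$)
  ε-move, top X: go to p, push ε → (p, 000, $)
  read 0, top $: go to q, push X$ → (q, 00, X$)
  ε-move, top X: go to p, push ε → (p, 00, $)
  read 0, top $: go to q, push X$ → (q, 0, X$)
  ε-move, top X: go to p, push ε → (p, 0, $)
  read 0, top $: go to q, push X$ → (q, ε, X$)
  ε-move, top X: go to p, push ε → (p, ε, $)
All input consumed in state p with stack $.

$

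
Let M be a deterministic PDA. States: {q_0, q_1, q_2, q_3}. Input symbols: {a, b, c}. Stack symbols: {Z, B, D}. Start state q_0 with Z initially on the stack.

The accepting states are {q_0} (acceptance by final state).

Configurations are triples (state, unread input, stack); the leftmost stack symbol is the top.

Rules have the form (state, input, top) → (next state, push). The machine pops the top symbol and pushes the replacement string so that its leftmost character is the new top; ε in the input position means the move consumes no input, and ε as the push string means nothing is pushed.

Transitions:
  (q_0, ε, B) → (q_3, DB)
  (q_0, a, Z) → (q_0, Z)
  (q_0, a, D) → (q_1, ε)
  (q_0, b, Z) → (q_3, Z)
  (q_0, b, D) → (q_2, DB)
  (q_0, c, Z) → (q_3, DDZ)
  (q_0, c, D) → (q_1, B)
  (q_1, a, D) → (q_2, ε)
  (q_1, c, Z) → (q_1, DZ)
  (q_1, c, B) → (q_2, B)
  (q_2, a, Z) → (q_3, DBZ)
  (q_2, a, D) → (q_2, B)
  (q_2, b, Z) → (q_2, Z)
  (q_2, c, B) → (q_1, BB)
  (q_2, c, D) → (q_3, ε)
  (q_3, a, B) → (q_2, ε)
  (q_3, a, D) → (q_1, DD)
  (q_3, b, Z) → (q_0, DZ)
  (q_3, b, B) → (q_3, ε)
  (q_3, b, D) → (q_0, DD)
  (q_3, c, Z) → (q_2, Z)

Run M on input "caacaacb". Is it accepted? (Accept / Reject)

(q_0, caacaacb, Z)
  read c, top Z: go to q_3, push DDZ → (q_3, aacaacb, DDZ)
  read a, top D: go to q_1, push DD → (q_1, acaacb, DDDZ)
  read a, top D: go to q_2, push ε → (q_2, caacb, DDZ)
  read c, top D: go to q_3, push ε → (q_3, aacb, DZ)
  read a, top D: go to q_1, push DD → (q_1, acb, DDZ)
  read a, top D: go to q_2, push ε → (q_2, cb, DZ)
  read c, top D: go to q_3, push ε → (q_3, b, Z)
  read b, top Z: go to q_0, push DZ → (q_0, ε, DZ)
All input consumed; state q_0 ∈ F.

Accept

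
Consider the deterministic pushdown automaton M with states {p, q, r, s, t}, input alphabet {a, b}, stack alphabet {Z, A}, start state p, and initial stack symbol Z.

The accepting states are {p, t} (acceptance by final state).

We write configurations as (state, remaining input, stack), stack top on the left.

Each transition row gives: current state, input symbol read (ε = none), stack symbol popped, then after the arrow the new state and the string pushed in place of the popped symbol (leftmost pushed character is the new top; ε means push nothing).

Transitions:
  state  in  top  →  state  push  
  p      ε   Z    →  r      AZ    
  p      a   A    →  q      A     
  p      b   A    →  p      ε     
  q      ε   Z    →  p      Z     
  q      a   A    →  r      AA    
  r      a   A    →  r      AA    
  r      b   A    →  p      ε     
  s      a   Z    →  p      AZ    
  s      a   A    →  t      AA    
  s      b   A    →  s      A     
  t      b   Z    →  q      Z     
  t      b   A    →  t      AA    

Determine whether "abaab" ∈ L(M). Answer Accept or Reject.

Accept

(p, abaab, Z)
  ε-move, top Z: go to r, push AZ → (r, abaab, AZ)
  read a, top A: go to r, push AA → (r, baab, AAZ)
  read b, top A: go to p, push ε → (p, aab, AZ)
  read a, top A: go to q, push A → (q, ab, AZ)
  read a, top A: go to r, push AA → (r, b, AAZ)
  read b, top A: go to p, push ε → (p, ε, AZ)
All input consumed; state p ∈ F.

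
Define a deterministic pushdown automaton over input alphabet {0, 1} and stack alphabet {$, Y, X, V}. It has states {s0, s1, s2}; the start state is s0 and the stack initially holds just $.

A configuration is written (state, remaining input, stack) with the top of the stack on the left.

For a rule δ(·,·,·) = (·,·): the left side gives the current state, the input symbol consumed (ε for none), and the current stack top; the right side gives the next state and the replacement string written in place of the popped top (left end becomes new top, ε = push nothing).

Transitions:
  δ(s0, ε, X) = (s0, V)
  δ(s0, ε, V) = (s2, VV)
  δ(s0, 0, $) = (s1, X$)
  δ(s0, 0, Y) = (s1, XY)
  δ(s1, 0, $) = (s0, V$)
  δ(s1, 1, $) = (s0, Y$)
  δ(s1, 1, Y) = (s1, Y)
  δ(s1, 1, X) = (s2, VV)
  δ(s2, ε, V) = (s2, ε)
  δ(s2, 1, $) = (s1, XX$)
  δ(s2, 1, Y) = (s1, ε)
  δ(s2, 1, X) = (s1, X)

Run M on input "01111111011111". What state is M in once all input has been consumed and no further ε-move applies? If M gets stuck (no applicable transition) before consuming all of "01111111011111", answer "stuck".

stuck

(s0, 01111111011111, $) ⊢ (s1, 1111111011111, X$) ⊢ (s2, 111111011111, VV$) ⊢ (s2, 111111011111, V$) ⊢ (s2, 111111011111, $) ⊢ (s1, 11111011111, XX$) ⊢ (s2, 1111011111, VVX$) ⊢ (s2, 1111011111, VX$) ⊢ (s2, 1111011111, X$) ⊢ (s1, 111011111, X$) ⊢ (s2, 11011111, VV$) ⊢ (s2, 11011111, V$) ⊢ (s2, 11011111, $) ⊢ (s1, 1011111, XX$) ⊢ (s2, 011111, VVX$) ⊢ (s2, 011111, VX$) ⊢ (s2, 011111, X$)
No transition for (s2, 0, top X); M blocks with input 011111 remaining.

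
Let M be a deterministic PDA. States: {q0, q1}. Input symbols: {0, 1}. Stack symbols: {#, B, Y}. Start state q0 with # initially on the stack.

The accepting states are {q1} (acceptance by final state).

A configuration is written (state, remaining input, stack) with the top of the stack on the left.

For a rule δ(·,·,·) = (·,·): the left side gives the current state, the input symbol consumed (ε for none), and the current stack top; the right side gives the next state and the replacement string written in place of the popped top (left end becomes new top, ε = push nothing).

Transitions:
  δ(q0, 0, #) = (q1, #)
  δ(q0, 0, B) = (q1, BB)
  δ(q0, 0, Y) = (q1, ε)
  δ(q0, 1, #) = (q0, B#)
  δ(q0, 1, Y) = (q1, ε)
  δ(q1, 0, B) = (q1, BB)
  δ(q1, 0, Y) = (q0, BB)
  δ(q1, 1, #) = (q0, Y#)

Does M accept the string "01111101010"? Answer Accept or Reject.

(q0, 01111101010, #)
  read 0, top #: go to q1, push # → (q1, 1111101010, #)
  read 1, top #: go to q0, push Y# → (q0, 111101010, Y#)
  read 1, top Y: go to q1, push ε → (q1, 11101010, #)
  read 1, top #: go to q0, push Y# → (q0, 1101010, Y#)
  read 1, top Y: go to q1, push ε → (q1, 101010, #)
  read 1, top #: go to q0, push Y# → (q0, 01010, Y#)
  read 0, top Y: go to q1, push ε → (q1, 1010, #)
  read 1, top #: go to q0, push Y# → (q0, 010, Y#)
  read 0, top Y: go to q1, push ε → (q1, 10, #)
  read 1, top #: go to q0, push Y# → (q0, 0, Y#)
  read 0, top Y: go to q1, push ε → (q1, ε, #)
All input consumed; state q1 ∈ F.

Accept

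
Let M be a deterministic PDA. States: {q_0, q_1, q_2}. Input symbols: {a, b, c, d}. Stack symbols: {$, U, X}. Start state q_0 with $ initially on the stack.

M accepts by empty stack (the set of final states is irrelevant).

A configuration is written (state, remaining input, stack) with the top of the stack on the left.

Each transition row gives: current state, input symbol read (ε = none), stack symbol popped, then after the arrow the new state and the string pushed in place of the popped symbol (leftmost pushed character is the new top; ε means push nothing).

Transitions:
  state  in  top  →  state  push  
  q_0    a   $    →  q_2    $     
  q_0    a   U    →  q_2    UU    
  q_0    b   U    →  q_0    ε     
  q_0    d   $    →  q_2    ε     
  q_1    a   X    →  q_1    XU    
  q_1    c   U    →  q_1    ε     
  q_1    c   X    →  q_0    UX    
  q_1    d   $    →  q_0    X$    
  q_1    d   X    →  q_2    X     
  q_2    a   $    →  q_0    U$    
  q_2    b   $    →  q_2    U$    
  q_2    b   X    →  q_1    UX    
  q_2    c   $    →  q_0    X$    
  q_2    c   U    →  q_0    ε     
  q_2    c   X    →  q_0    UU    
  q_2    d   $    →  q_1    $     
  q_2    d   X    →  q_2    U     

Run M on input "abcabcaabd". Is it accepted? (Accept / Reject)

Accept

(q_0, abcabcaabd, $) ⊢ (q_2, bcabcaabd, $) ⊢ (q_2, cabcaabd, U$) ⊢ (q_0, abcaabd, $) ⊢ (q_2, bcaabd, $) ⊢ (q_2, caabd, U$) ⊢ (q_0, aabd, $) ⊢ (q_2, abd, $) ⊢ (q_0, bd, U$) ⊢ (q_0, d, $) ⊢ (q_2, ε, ε)
All input consumed and the stack is empty.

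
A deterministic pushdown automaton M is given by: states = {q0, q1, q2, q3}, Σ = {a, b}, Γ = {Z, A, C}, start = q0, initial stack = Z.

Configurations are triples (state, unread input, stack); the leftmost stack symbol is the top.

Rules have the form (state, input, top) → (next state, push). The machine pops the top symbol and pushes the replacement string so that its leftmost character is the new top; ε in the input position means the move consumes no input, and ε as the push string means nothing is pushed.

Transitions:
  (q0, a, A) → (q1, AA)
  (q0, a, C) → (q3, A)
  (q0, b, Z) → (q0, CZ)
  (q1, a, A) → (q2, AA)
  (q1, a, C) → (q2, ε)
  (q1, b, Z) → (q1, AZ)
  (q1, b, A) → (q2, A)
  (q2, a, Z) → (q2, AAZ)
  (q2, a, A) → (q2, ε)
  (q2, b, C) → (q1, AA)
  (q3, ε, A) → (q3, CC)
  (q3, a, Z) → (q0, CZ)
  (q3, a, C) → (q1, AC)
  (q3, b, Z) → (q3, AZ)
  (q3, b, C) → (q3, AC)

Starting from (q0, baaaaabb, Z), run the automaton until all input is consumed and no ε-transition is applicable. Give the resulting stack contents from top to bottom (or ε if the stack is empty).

AACZ

(q0, baaaaabb, Z) ⊢ (q0, aaaaabb, CZ) ⊢ (q3, aaaabb, AZ) ⊢ (q3, aaaabb, CCZ) ⊢ (q1, aaabb, ACCZ) ⊢ (q2, aabb, AACCZ) ⊢ (q2, abb, ACCZ) ⊢ (q2, bb, CCZ) ⊢ (q1, b, AACZ) ⊢ (q2, ε, AACZ)
All input consumed in state q2 with stack AACZ.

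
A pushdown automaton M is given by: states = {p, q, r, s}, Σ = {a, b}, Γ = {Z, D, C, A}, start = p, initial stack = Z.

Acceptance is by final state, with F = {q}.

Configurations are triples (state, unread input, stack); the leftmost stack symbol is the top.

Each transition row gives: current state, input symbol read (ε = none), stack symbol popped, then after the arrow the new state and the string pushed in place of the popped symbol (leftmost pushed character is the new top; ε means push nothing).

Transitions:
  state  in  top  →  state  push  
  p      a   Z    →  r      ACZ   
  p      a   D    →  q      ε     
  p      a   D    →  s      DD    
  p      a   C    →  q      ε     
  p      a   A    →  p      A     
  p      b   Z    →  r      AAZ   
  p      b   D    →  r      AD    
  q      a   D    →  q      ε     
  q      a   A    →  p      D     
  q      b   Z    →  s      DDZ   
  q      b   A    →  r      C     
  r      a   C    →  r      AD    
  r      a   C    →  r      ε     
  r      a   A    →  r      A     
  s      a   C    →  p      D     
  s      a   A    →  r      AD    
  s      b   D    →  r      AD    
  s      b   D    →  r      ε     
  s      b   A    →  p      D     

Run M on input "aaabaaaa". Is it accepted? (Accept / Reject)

No computation consumes all input and reaches a final state.

Reject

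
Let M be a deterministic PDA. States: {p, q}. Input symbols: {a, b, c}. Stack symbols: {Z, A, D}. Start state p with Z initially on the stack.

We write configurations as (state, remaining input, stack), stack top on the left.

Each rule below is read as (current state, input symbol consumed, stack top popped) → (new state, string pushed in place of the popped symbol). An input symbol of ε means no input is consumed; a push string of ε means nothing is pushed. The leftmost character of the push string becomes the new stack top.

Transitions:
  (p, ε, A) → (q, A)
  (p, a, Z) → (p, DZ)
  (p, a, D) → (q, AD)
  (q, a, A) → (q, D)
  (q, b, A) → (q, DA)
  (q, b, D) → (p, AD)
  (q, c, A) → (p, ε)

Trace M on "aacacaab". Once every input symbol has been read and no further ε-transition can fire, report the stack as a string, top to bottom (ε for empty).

ADDZ

(p, aacacaab, Z) ⊢ (p, acacaab, DZ) ⊢ (q, cacaab, ADZ) ⊢ (p, acaab, DZ) ⊢ (q, caab, ADZ) ⊢ (p, aab, DZ) ⊢ (q, ab, ADZ) ⊢ (q, b, DDZ) ⊢ (p, ε, ADDZ) ⊢ (q, ε, ADDZ)
All input consumed in state q with stack ADDZ.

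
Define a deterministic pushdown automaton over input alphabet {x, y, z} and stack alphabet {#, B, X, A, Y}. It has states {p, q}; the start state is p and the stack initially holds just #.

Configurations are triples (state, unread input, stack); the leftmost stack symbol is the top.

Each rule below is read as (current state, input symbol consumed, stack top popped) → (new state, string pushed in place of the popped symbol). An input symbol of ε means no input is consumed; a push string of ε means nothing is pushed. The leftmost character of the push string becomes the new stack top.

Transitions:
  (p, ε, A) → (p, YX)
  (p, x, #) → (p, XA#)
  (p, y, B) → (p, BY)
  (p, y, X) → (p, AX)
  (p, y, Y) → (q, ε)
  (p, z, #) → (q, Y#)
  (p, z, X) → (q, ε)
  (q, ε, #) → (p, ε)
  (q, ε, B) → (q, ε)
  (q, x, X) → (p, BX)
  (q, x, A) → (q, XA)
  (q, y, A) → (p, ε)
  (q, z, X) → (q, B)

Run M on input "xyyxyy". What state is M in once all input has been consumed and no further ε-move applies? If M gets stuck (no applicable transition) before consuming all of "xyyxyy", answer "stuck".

p

(p, xyyxyy, #)
  read x, top #: go to p, push XA# → (p, yyxyy, XA#)
  read y, top X: go to p, push AX → (p, yxyy, AXA#)
  ε-move, top A: go to p, push YX → (p, yxyy, YXXA#)
  read y, top Y: go to q, push ε → (q, xyy, XXA#)
  read x, top X: go to p, push BX → (p, yy, BXXA#)
  read y, top B: go to p, push BY → (p, y, BYXXA#)
  read y, top B: go to p, push BY → (p, ε, BYYXXA#)
All input consumed; M is in state p.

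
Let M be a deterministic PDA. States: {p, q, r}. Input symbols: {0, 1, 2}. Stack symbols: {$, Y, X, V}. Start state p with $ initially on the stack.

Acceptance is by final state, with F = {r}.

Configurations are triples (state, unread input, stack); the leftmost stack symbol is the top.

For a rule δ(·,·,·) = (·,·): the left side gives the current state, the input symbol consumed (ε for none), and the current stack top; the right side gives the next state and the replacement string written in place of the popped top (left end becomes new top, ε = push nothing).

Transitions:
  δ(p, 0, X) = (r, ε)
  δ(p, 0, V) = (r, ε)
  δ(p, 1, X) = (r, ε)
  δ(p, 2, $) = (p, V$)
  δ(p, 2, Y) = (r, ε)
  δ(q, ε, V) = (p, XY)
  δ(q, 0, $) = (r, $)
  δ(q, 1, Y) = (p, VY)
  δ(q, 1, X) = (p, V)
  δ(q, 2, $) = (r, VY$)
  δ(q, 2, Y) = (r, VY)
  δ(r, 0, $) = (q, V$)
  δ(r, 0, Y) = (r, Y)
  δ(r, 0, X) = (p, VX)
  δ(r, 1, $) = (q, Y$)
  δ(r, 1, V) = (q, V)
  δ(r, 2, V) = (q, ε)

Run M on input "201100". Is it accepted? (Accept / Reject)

Accept

(p, 201100, $) ⊢ (p, 01100, V$) ⊢ (r, 1100, $) ⊢ (q, 100, Y$) ⊢ (p, 00, VY$) ⊢ (r, 0, Y$) ⊢ (r, ε, Y$)
All input consumed; state r ∈ F.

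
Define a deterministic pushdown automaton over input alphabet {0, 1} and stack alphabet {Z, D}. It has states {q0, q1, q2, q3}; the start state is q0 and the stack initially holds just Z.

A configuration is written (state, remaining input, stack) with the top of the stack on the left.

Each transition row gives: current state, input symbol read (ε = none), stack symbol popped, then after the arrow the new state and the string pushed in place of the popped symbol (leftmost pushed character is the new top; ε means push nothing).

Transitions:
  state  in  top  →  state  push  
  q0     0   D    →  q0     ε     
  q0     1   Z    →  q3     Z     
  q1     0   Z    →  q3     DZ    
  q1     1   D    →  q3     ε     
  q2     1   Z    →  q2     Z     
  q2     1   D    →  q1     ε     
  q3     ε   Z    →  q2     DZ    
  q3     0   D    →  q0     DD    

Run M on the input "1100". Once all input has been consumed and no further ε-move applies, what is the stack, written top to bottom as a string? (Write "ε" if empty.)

DDZ

(q0, 1100, Z) ⊢ (q3, 100, Z) ⊢ (q2, 100, DZ) ⊢ (q1, 00, Z) ⊢ (q3, 0, DZ) ⊢ (q0, ε, DDZ)
All input consumed in state q0 with stack DDZ.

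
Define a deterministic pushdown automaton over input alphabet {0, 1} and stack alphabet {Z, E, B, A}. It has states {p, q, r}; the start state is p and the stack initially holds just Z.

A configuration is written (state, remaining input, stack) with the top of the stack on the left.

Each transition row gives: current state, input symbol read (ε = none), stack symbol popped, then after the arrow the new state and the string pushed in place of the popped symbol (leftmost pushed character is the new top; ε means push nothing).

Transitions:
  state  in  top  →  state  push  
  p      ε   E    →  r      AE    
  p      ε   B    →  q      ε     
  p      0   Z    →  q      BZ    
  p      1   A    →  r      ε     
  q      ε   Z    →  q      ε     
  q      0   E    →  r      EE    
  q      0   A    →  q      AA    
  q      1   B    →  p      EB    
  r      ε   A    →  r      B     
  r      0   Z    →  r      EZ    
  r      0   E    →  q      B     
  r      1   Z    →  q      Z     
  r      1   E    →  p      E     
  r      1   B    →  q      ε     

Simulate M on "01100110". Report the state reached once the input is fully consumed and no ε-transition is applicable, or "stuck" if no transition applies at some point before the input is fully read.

r

(p, 01100110, Z)
  read 0, top Z: go to q, push BZ → (q, 1100110, BZ)
  read 1, top B: go to p, push EB → (p, 100110, EBZ)
  ε-move, top E: go to r, push AE → (r, 100110, AEBZ)
  ε-move, top A: go to r, push B → (r, 100110, BEBZ)
  read 1, top B: go to q, push ε → (q, 00110, EBZ)
  read 0, top E: go to r, push EE → (r, 0110, EEBZ)
  read 0, top E: go to q, push B → (q, 110, BEBZ)
  read 1, top B: go to p, push EB → (p, 10, EBEBZ)
  ε-move, top E: go to r, push AE → (r, 10, AEBEBZ)
  ε-move, top A: go to r, push B → (r, 10, BEBEBZ)
  read 1, top B: go to q, push ε → (q, 0, EBEBZ)
  read 0, top E: go to r, push EE → (r, ε, EEBEBZ)
All input consumed; M is in state r.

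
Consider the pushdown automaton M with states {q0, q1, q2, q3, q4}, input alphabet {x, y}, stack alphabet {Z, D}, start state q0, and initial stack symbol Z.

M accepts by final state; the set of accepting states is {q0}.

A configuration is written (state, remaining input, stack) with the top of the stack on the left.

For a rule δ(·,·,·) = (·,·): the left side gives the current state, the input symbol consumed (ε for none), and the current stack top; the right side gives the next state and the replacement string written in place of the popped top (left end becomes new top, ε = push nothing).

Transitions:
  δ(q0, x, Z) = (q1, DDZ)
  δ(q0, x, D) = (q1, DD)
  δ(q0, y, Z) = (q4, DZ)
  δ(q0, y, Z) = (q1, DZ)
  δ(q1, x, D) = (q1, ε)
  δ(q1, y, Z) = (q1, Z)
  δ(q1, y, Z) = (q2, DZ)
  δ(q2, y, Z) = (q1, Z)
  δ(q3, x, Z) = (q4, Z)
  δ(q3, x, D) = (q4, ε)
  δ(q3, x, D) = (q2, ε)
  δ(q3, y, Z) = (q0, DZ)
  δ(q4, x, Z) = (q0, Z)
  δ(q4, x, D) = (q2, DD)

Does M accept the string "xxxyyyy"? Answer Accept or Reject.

No computation consumes all input and reaches a final state.

Reject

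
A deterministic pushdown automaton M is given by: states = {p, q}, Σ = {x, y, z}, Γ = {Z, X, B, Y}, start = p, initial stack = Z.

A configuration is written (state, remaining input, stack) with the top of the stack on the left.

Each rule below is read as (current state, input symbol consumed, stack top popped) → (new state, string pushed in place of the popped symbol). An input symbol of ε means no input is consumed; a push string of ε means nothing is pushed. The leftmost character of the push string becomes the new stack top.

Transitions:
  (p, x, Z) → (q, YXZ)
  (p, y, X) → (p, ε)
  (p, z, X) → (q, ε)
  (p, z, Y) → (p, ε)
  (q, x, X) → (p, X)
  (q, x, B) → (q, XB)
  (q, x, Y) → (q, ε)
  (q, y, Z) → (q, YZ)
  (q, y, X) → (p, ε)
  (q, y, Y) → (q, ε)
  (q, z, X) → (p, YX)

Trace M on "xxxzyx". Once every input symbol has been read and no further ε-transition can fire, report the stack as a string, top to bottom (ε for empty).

(p, xxxzyx, Z) ⊢ (q, xxzyx, YXZ) ⊢ (q, xzyx, XZ) ⊢ (p, zyx, XZ) ⊢ (q, yx, Z) ⊢ (q, x, YZ) ⊢ (q, ε, Z)
All input consumed in state q with stack Z.

Z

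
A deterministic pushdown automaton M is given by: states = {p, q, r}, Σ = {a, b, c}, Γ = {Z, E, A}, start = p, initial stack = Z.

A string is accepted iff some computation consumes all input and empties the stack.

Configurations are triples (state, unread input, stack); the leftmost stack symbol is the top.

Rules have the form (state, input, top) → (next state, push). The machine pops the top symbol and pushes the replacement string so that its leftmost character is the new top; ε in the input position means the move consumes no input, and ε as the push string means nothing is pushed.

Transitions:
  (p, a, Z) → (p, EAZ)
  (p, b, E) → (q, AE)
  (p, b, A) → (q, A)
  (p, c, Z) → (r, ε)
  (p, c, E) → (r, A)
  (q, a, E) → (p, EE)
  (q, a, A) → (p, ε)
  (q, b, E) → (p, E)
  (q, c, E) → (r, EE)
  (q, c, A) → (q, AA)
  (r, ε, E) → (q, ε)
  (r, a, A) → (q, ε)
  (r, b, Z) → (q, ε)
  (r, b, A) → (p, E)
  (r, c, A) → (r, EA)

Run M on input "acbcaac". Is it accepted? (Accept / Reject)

(p, acbcaac, Z)
  read a, top Z: go to p, push EAZ → (p, cbcaac, EAZ)
  read c, top E: go to r, push A → (r, bcaac, AAZ)
  read b, top A: go to p, push E → (p, caac, EAZ)
  read c, top E: go to r, push A → (r, aac, AAZ)
  read a, top A: go to q, push ε → (q, ac, AZ)
  read a, top A: go to p, push ε → (p, c, Z)
  read c, top Z: go to r, push ε → (r, ε, ε)
All input consumed and the stack is empty.

Accept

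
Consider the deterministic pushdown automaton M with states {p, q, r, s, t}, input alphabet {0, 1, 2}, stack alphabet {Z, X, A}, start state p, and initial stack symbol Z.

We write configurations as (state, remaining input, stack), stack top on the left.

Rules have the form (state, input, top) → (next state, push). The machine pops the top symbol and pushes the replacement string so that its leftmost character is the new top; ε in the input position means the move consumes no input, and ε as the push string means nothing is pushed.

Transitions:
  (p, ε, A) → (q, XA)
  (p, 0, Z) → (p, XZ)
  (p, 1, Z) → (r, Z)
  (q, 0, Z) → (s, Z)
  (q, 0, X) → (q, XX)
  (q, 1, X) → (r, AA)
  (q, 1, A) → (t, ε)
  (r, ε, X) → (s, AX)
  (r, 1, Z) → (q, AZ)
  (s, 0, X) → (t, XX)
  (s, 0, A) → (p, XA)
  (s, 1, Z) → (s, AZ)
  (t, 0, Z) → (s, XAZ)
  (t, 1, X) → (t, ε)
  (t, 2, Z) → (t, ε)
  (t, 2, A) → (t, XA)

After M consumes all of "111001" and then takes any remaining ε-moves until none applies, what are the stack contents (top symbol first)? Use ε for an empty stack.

(p, 111001, Z)
  read 1, top Z: go to r, push Z → (r, 11001, Z)
  read 1, top Z: go to q, push AZ → (q, 1001, AZ)
  read 1, top A: go to t, push ε → (t, 001, Z)
  read 0, top Z: go to s, push XAZ → (s, 01, XAZ)
  read 0, top X: go to t, push XX → (t, 1, XXAZ)
  read 1, top X: go to t, push ε → (t, ε, XAZ)
All input consumed in state t with stack XAZ.

XAZ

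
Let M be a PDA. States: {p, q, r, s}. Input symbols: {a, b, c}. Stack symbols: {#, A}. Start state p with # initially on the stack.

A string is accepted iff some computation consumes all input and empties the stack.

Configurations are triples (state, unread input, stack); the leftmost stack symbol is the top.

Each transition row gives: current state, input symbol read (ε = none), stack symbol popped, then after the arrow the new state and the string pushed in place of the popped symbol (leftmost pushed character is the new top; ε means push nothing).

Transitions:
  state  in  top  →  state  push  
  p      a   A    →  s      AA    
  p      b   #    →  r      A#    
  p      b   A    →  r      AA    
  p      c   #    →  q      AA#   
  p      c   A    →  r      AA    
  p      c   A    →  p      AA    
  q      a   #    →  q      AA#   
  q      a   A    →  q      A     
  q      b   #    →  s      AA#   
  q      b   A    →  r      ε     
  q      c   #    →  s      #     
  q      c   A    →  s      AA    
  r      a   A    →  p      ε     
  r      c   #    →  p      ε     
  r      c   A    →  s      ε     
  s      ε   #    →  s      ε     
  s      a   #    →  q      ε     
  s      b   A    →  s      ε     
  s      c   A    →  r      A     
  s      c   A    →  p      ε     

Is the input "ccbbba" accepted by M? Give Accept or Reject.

Accept

One accepting computation: (p, ccbbba, #) ⊢ (q, cbbba, AA#) ⊢ (s, bbba, AAA#) ⊢ (s, bba, AA#) ⊢ (s, ba, A#) ⊢ (s, a, #) ⊢ (q, ε, ε)
All input consumed and the stack is empty.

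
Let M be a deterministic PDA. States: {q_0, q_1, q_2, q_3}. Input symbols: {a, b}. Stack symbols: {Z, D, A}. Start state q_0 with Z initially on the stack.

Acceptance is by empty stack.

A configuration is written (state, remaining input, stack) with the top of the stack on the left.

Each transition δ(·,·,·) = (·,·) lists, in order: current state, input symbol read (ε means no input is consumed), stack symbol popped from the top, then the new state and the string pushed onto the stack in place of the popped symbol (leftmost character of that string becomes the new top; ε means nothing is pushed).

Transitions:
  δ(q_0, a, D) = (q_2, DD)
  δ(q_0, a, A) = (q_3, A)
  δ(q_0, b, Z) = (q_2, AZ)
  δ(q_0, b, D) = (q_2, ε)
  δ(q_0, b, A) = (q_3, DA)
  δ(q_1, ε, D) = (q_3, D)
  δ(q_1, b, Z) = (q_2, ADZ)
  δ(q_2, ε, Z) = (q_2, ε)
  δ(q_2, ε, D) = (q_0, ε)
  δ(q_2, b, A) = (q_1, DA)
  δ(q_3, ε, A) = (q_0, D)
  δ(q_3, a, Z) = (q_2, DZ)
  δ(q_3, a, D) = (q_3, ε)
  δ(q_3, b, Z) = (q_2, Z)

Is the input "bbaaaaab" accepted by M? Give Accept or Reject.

(q_0, bbaaaaab, Z)
  read b, top Z: go to q_2, push AZ → (q_2, baaaaab, AZ)
  read b, top A: go to q_1, push DA → (q_1, aaaaab, DAZ)
  ε-move, top D: go to q_3, push D → (q_3, aaaaab, DAZ)
  read a, top D: go to q_3, push ε → (q_3, aaaab, AZ)
  ε-move, top A: go to q_0, push D → (q_0, aaaab, DZ)
  read a, top D: go to q_2, push DD → (q_2, aaab, DDZ)
  ε-move, top D: go to q_0, push ε → (q_0, aaab, DZ)
  read a, top D: go to q_2, push DD → (q_2, aab, DDZ)
  ε-move, top D: go to q_0, push ε → (q_0, aab, DZ)
  read a, top D: go to q_2, push DD → (q_2, ab, DDZ)
  ε-move, top D: go to q_0, push ε → (q_0, ab, DZ)
  read a, top D: go to q_2, push DD → (q_2, b, DDZ)
  ε-move, top D: go to q_0, push ε → (q_0, b, DZ)
  read b, top D: go to q_2, push ε → (q_2, ε, Z)
  ε-move, top Z: go to q_2, push ε → (q_2, ε, ε)
All input consumed and the stack is empty.

Accept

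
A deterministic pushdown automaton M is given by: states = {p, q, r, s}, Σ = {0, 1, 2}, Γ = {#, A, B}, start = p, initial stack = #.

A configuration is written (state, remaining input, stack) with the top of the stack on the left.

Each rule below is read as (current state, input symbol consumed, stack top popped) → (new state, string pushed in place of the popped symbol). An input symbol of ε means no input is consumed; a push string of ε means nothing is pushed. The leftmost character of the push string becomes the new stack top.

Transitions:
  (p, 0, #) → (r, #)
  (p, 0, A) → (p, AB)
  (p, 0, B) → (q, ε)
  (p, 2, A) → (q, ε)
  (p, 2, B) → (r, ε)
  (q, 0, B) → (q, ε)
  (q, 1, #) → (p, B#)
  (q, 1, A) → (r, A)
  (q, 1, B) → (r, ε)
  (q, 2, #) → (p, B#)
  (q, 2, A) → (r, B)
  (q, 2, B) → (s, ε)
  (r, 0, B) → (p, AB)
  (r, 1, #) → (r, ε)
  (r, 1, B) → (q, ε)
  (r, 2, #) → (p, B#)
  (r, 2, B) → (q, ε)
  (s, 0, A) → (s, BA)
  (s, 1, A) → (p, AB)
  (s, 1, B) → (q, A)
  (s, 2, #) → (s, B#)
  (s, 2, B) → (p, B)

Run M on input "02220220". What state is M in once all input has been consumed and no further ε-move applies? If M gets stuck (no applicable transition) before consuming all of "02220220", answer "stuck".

stuck

(p, 02220220, #)
  read 0, top #: go to r, push # → (r, 2220220, #)
  read 2, top #: go to p, push B# → (p, 220220, B#)
  read 2, top B: go to r, push ε → (r, 20220, #)
  read 2, top #: go to p, push B# → (p, 0220, B#)
  read 0, top B: go to q, push ε → (q, 220, #)
  read 2, top #: go to p, push B# → (p, 20, B#)
  read 2, top B: go to r, push ε → (r, 0, #)
No transition for (r, 0, top #); M blocks with input 0 remaining.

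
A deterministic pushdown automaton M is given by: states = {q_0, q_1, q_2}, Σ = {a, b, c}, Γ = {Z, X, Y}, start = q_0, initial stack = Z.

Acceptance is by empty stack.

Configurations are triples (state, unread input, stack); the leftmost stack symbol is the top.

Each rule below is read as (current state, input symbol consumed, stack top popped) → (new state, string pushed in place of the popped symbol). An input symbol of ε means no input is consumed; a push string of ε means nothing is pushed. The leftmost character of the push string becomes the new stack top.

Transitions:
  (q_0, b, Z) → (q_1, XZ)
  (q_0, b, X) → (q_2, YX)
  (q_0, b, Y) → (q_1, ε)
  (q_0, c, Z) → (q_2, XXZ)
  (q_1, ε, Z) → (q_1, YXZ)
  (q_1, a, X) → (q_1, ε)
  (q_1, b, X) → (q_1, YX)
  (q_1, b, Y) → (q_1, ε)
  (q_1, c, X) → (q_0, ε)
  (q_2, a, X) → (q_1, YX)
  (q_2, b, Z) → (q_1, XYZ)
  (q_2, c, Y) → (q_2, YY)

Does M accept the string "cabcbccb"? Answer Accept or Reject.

(q_0, cabcbccb, Z)
  read c, top Z: go to q_2, push XXZ → (q_2, abcbccb, XXZ)
  read a, top X: go to q_1, push YX → (q_1, bcbccb, YXXZ)
  read b, top Y: go to q_1, push ε → (q_1, cbccb, XXZ)
  read c, top X: go to q_0, push ε → (q_0, bccb, XZ)
  read b, top X: go to q_2, push YX → (q_2, ccb, YXZ)
  read c, top Y: go to q_2, push YY → (q_2, cb, YYXZ)
  read c, top Y: go to q_2, push YY → (q_2, b, YYYXZ)
No transition applies at (q_2, b, YYYXZ); input not fully consumed.

Reject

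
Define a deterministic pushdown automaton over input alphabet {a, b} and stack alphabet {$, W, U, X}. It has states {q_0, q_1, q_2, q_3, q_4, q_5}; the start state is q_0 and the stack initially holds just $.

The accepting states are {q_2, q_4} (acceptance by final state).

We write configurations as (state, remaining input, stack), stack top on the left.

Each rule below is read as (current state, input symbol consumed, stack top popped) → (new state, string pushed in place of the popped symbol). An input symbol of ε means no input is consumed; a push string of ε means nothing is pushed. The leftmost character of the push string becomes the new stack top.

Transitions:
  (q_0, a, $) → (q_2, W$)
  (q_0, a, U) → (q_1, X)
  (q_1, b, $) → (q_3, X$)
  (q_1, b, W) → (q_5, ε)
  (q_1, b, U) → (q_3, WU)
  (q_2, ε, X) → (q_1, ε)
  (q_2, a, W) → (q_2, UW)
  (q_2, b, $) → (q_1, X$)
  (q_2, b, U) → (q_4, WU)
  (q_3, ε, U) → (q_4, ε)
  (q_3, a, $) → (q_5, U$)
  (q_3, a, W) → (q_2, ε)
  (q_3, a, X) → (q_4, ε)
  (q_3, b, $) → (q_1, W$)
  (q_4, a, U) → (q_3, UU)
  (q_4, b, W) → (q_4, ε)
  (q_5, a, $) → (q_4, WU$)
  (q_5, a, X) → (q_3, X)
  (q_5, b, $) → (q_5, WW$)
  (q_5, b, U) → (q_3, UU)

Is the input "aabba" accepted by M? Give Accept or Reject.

(q_0, aabba, $) ⊢ (q_2, abba, W$) ⊢ (q_2, bba, UW$) ⊢ (q_4, ba, WUW$) ⊢ (q_4, a, UW$) ⊢ (q_3, ε, UUW$) ⊢ (q_4, ε, UW$)
All input consumed; state q_4 ∈ F.

Accept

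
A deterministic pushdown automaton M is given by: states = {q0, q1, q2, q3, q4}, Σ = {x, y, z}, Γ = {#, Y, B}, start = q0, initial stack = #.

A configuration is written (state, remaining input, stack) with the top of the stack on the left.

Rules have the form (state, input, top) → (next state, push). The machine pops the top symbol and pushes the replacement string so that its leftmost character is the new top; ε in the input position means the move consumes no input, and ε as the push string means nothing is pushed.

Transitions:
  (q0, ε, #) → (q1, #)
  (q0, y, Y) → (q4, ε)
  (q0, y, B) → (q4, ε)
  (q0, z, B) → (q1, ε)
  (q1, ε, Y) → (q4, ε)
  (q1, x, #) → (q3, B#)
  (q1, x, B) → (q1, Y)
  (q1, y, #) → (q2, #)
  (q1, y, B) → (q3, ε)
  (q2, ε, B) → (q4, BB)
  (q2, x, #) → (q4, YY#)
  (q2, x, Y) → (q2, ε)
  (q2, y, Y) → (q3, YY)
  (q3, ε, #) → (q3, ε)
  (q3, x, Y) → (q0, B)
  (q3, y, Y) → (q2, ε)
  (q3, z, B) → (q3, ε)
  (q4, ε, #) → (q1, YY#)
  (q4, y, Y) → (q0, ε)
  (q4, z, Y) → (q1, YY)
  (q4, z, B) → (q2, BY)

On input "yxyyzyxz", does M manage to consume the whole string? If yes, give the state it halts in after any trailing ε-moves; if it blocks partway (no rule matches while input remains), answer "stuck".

(q0, yxyyzyxz, #) ⊢ (q1, yxyyzyxz, #) ⊢ (q2, xyyzyxz, #) ⊢ (q4, yyzyxz, YY#) ⊢ (q0, yzyxz, Y#) ⊢ (q4, zyxz, #) ⊢ (q1, zyxz, YY#) ⊢ (q4, zyxz, Y#) ⊢ (q1, yxz, YY#) ⊢ (q4, yxz, Y#) ⊢ (q0, xz, #) ⊢ (q1, xz, #) ⊢ (q3, z, B#) ⊢ (q3, ε, #) ⊢ (q3, ε, ε)
All input consumed; M is in state q3.

q3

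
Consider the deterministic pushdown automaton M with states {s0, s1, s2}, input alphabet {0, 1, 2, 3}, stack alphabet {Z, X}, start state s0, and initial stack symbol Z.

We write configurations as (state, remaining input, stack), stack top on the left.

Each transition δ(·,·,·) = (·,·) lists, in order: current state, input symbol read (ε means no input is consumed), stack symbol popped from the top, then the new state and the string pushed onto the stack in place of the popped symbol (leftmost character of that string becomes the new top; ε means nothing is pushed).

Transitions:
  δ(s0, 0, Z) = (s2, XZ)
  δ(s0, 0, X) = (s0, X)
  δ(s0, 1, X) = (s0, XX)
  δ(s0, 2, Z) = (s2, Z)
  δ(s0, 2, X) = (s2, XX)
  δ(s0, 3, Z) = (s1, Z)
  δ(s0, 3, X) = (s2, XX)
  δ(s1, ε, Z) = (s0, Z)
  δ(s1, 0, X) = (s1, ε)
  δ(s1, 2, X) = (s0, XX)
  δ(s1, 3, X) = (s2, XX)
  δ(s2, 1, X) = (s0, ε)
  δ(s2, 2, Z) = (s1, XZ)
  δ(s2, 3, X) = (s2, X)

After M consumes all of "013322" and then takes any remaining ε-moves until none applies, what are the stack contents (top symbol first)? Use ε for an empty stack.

XZ

(s0, 013322, Z)
  read 0, top Z: go to s2, push XZ → (s2, 13322, XZ)
  read 1, top X: go to s0, push ε → (s0, 3322, Z)
  read 3, top Z: go to s1, push Z → (s1, 322, Z)
  ε-move, top Z: go to s0, push Z → (s0, 322, Z)
  read 3, top Z: go to s1, push Z → (s1, 22, Z)
  ε-move, top Z: go to s0, push Z → (s0, 22, Z)
  read 2, top Z: go to s2, push Z → (s2, 2, Z)
  read 2, top Z: go to s1, push XZ → (s1, ε, XZ)
All input consumed in state s1 with stack XZ.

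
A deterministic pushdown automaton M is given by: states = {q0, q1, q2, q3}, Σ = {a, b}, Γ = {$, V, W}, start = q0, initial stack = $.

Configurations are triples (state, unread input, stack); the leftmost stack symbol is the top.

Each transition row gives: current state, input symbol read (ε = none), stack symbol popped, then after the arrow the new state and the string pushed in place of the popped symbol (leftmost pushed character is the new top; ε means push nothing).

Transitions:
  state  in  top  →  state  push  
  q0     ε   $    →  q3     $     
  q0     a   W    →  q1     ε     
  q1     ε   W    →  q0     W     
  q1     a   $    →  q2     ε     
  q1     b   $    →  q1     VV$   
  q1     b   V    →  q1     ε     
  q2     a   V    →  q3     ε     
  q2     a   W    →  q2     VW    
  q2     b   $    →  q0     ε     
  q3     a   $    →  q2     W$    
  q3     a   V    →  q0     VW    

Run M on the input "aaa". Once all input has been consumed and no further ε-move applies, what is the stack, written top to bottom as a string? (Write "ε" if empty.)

W$

(q0, aaa, $) ⊢ (q3, aaa, $) ⊢ (q2, aa, W$) ⊢ (q2, a, VW$) ⊢ (q3, ε, W$)
All input consumed in state q3 with stack W$.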